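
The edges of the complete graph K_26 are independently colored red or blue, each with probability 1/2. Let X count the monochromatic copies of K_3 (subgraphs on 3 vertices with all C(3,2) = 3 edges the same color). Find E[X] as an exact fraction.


Let X = Σ_S X_S over the C(26, 3) = 2600 subsets S of size 3, where X_S = 1 if the K_3 on S is monochromatic.
For a fixed S, the K_3 on S has C(3, 2) = 3 edges. P[all 3 edges red] = (1/2)^3, and likewise for blue, so P[monochromatic] = 2·(1/2)^3 = 2^{1 − 3} = 1/4.
Summing: E[X] = C(26, 3) · 2^{1 − 3} = 2600 · 1/4 = 650.
Numerically: E[X] ≈ 650.000000.

E[X] = C(26,3)·2^(1−C(3,2)) = 650 ≈ 650.000000.


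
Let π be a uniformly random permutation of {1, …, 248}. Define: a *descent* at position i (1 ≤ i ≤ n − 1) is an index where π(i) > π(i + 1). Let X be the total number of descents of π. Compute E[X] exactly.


Write X = Σ X_I over i = 1, …, 247, with X_I the indicator of one descent.
There are 247 indicators.
For each fixed i, the pair (π(i), π(i+1)) is a uniformly random ordered pair of distinct values from {1, …, 248}; by symmetry P[π(i) > π(i+1)] = 1/2.
By linearity: E[X] = 247 · (1/2) = (248 − 1) · (1/2) = 247/2 ≈ 123.50000.

E[X] = 247/2 = 123.50000.


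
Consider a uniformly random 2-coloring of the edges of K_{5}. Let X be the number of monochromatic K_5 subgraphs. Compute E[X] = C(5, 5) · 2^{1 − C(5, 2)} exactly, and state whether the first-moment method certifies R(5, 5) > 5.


E[X] = C(5, 5) · 2^{1 − 10} = 1 · 2^{−9} = 1/512.
As a reduced fraction: E[X] = 1/512 ≈ 0.0020.
Is E[X] < 1? YES.
Since E[X] < 1, there exists a 2-coloring of K_{5} with no monochromatic K_5; hence R(5, 5) > 5.

E[X] = 1/512 ≈ 0.0020; E[X] < 1, so R(5, 5) > 5.


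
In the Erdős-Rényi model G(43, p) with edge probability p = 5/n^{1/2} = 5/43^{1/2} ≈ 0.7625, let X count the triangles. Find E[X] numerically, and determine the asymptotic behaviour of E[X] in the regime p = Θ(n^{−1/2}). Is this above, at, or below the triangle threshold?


Number of potential triangles: C(43, 3) = 12341.
Each occurs with probability p³ ≈ (0.7625)³ ≈ 4.433098e-01.
By linearity: E[X] = C(43, 3)·p³ ≈ 12341 · 4.433098e-01 ≈ 5470.8862.
Since α = 1/2 < 1, p = c/n^{1/2} ≫ 1/n is above the triangle threshold p ~ 1/n. Asymptotically E[X] ~ (c³/6)·n^{3(1−α)} = (5³/6)·n^{1.5} → ∞; triangles are abundant w.h.p.

E[X] ≈ 5470.8862; in regime p = Θ(1/n^{1/2}) E[X] diverges (above the triangle threshold p ~ 1/n).


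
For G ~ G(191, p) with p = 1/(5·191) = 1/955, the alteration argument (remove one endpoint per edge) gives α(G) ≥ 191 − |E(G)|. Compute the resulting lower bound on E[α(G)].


E[|E(G)|] = C(191, 2)·p = 18145 · (1/955) = 19.
E[α(G)] ≥ n − E[|E(G)|] = 191 − 19 = 172.
Numerically: ≈ 172.0000.
(This is only a lower bound; the true E[α(G)] may be larger.)

E[α(G)] ≥ 172 ≈ 172.0000.


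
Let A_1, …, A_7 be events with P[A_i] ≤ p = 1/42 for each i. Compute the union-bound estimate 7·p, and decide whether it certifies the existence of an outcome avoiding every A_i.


Union bound: P[∪_{i=1}^{7} A_i] ≤ Σ_i P[A_i] ≤ 7·p = 7·(1/42) = 1/6.
Numerically: 1/6 ≈ 0.16667.
Is 1/6 < 1? YES.
Since P[∪ A_i] ≤ 1/6 < 1, the complement has P[∩ A_i^c] ≥ 1 − 1/6 = 5/6 > 0, so some outcome avoids every A_i.

7·p = 1/6 ≈ 0.16667; existence CERTIFIED by the union bound.


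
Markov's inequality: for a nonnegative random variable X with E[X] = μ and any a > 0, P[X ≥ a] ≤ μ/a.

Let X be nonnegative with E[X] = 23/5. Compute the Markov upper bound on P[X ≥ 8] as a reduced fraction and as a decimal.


μ = E[X] = 23/5, a = 8.
Markov: P[X ≥ 8] ≤ μ/a = (23/5)/8 = 23/40.
Numerically: ≈ 0.575.
(Since a = 8 > μ = 4.600, the bound 23/40 is < 1 and informative.)

P[X ≥ 8] ≤ 23/40 ≈ 0.575.


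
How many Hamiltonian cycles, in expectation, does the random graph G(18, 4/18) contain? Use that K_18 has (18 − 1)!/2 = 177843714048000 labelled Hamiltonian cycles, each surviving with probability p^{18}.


K_18 has (18 − 1)!/2 = 177843714048000 labelled Hamiltonian cycles.
For each such Hamiltonian cycle H, let X_H = 1 if all 18 edges of H are present in G. Then P[X_H = 1] = p^{18} = (2/9)^{18} = 262144/150094635296999121.
By linearity of expectation: E[X] = Σ_H E[X_H] = 177843714048000 · p^{18} = 177843714048000 · 262144/150094635296999121 = 63951526166528000/205891132094649.
Numerically: E[X] ≈ 310.61.

E[X] = 177843714048000 · (2/9)^{18} = 63951526166528000/205891132094649 ≈ 310.61.


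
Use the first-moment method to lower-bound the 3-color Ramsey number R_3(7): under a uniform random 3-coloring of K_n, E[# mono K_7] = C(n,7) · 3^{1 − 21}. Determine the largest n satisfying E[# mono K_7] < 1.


We need C(n, 7) · 3^{1 − 21} < 1, i.e. C(n, 7) < 3^{21 − 1} = 3486784401.
Check values of n near the boundary:
  n = 80: C(80, 7) = 3176716400; 3176716400 < 3486784401? YES
  n = 81: C(81, 7) = 3477216600; 3477216600 < 3486784401? YES
  n = 82: C(82, 7) = 3801756816; 3801756816 < 3486784401? NO
  n = 83: C(83, 7) = 4151918628; 4151918628 < 3486784401? NO
The largest n with C(n, 7) < 3486784401 is n = 81 (where E[X] = 42928600/43046721 ≈ 0.99726). Hence R_3(7) > 81, i.e. R_3(7) ≥ 82.

Largest n = 81; hence R_3(7) > 81.


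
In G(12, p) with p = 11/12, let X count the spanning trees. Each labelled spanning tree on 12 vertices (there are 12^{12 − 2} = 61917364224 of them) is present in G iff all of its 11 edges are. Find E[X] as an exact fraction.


K_12 has 12^{12 − 2} = 61917364224 labelled spanning trees.
For each such spanning tree H, let X_H = 1 if all 11 edges of H are present in G. Then P[X_H = 1] = p^{11} = (11/12)^{11} = 285311670611/743008370688.
By linearity of expectation: E[X] = Σ_H E[X_H] = 61917364224 · p^{11} = 61917364224 · 285311670611/743008370688 = 285311670611/12.
Numerically: E[X] ≈ 2.378e+10.

E[X] = 61917364224 · (11/12)^{11} = 285311670611/12 ≈ 2.378e+10.


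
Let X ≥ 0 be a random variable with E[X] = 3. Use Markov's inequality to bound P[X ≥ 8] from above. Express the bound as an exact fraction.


μ = E[X] = 3, a = 8.
Markov: P[X ≥ 8] ≤ μ/a = (3)/8 = 3/8.
Numerically: ≈ 0.375000.
(Since a = 8 > μ = 3.000000, the bound 3/8 is < 1 and informative.)

P[X ≥ 8] ≤ 3/8 ≈ 0.375000.


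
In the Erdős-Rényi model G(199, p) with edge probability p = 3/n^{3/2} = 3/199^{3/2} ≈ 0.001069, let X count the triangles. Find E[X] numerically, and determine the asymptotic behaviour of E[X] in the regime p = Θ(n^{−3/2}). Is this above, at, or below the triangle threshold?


Number of potential triangles: C(199, 3) = 1293699.
Each occurs with probability p³ ≈ (0.001069)³ ≈ 1.220464e-09.
By linearity: E[X] = C(199, 3)·p³ ≈ 1293699 · 1.220464e-09 ≈ 0.0016.
Since α = 3/2 > 1, p = c/n^{3/2} = o(1/n) is below the triangle threshold p ~ 1/n. Asymptotically E[X] ~ (c³/6)·n^{3(1−α)} = (3³/6)·n^{-1.5} → 0, so by Markov's inequality G has no triangles w.h.p.

E[X] ≈ 0.0016; in regime p = Θ(1/n^{3/2}) E[X] tends to 0 (below the triangle threshold p ~ 1/n).


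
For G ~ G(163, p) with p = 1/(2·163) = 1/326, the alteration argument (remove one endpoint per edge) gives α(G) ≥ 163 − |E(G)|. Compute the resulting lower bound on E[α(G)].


E[|E(G)|] = C(163, 2)·p = 13203 · (1/326) = 81/2.
E[α(G)] ≥ n − E[|E(G)|] = 163 − 81/2 = 245/2.
Numerically: ≈ 122.5000.
(This is only a lower bound; the true E[α(G)] may be larger.)

E[α(G)] ≥ 245/2 ≈ 122.5000.


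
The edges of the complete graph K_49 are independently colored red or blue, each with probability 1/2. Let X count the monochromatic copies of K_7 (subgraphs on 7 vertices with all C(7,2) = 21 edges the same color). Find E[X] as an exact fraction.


Let X = Σ_S X_S over the C(49, 7) = 85900584 subsets S of size 7, where X_S = 1 if the K_7 on S is monochromatic.
For a fixed S, the K_7 on S has C(7, 2) = 21 edges. P[all 21 edges red] = (1/2)^21, and likewise for blue, so P[monochromatic] = 2·(1/2)^21 = 2^{1 − 21} = 1/1048576.
By linearity of expectation: E[X] = C(49, 7) · 2^{1 − 21} = 85900584 · 1/1048576 = 10737573/131072.
Numerically: E[X] ≈ 81.9212.

E[X] = C(49,7)·2^(1−C(7,2)) = 10737573/131072 ≈ 81.9212.


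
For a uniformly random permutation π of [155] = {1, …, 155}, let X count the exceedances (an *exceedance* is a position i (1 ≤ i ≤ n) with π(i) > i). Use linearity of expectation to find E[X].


Write X = Σ_{i=1}^{155} X_i, where X_i = 1_{π(i) > i}.
For each fixed i, π(i) is uniform over {1, …, 155} (marginal of a uniform permutation), so P[π(i) > i] = (n − i)/n. Summing: Σ_{i=1}^{155} (n − i)/n = (0 + 1 + … + 154)/155 = 155(155 − 1)/(2·155) = (155 − 1)/2.
Hence E[X] = Σ_{i=1}^{155} (155 − i)/155 = 77 ≈ 77.000.

E[X] = 77 = 77.000.


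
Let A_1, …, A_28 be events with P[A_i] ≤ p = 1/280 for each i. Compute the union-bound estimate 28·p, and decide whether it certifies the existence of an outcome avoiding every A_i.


Union bound: P[∪_{i=1}^{28} A_i] ≤ Σ_i P[A_i] ≤ 28·p = 28·(1/280) = 1/10.
Numerically: 1/10 ≈ 0.1000000.
Is 1/10 < 1? YES.
Since P[∪ A_i] ≤ 1/10 < 1, the complement has P[∩ A_i^c] ≥ 1 − 1/10 = 9/10 > 0, so some outcome avoids every A_i.

28·p = 1/10 ≈ 0.1000000; existence CERTIFIED by the union bound.


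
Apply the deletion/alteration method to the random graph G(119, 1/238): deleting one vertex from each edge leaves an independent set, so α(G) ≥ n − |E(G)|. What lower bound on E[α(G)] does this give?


E[|E(G)|] = C(119, 2)·p = 7021 · (1/238) = 59/2.
E[α(G)] ≥ n − E[|E(G)|] = 119 − 59/2 = 179/2.
Numerically: ≈ 89.50000.
(This is only a lower bound; the true E[α(G)] may be larger.)

E[α(G)] ≥ 179/2 ≈ 89.50000.


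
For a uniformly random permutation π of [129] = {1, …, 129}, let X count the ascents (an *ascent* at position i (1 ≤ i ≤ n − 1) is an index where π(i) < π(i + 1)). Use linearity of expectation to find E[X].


Write X = Σ X_I over i = 1, …, 128, with X_I the indicator of one ascent.
There are 128 indicators.
For each fixed i, the pair (π(i), π(i+1)) is a uniformly random ordered pair of distinct values from {1, …, 129}; by symmetry P[π(i) < π(i+1)] = 1/2.
By linearity: E[X] = 128 · (1/2) = (129 − 1) · (1/2) = 64 ≈ 64.0000.

E[X] = 64 = 64.0000.


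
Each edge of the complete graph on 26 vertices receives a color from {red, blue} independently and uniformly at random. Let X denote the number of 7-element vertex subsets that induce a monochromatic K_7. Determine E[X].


Let X = Σ_S X_S over the C(26, 7) = 657800 subsets S of size 7, where X_S = 1 if the K_7 on S is monochromatic.
For a fixed S, the K_7 on S has C(7, 2) = 21 edges. P[all 21 edges red] = (1/2)^21, and likewise for blue, so P[monochromatic] = 2·(1/2)^21 = 2^{1 − 21} = 1/1048576.
By linearity: E[X] = C(26, 7) · 2^{1 − 21} = 657800 · 1/1048576 = 82225/131072.
Numerically: E[X] ≈ 0.6273.

E[X] = C(26,7)·2^(1−C(7,2)) = 82225/131072 ≈ 0.6273.


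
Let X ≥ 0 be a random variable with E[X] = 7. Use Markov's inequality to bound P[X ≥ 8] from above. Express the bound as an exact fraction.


μ = E[X] = 7, a = 8.
Markov: P[X ≥ 8] ≤ μ/a = (7)/8 = 7/8.
Numerically: ≈ 0.875000.
(Since a = 8 > μ = 7.000000, the bound 7/8 is < 1 and informative.)

P[X ≥ 8] ≤ 7/8 ≈ 0.875000.


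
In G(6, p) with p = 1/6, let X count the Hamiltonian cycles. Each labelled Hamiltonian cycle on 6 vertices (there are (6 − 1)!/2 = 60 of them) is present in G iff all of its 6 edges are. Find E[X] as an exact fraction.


K_6 has (6 − 1)!/2 = 60 labelled Hamiltonian cycles.
For each such Hamiltonian cycle H, let X_H = 1 if all 6 edges of H are present in G. Then P[X_H = 1] = p^{6} = (1/6)^{6} = 1/46656.
By linearity of expectation: E[X] = Σ_H E[X_H] = 60 · p^{6} = 60 · 1/46656 = 5/3888.
Numerically: E[X] ≈ 0.001286.

E[X] = 60 · (1/6)^{6} = 5/3888 ≈ 0.001286.


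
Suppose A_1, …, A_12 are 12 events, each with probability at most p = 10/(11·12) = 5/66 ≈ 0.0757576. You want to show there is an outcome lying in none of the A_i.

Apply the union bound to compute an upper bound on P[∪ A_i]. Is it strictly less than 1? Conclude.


Union bound: P[∪_{i=1}^{12} A_i] ≤ Σ_i P[A_i] ≤ 12·p = 12·(5/66) = 10/11.
Numerically: 10/11 ≈ 0.9090909.
Is 10/11 < 1? YES.
Since P[∪ A_i] ≤ 10/11 < 1, the complement has P[∩ A_i^c] ≥ 1 − 10/11 = 1/11 > 0, so some outcome avoids every A_i.

12·p = 10/11 ≈ 0.9090909; existence CERTIFIED by the union bound.


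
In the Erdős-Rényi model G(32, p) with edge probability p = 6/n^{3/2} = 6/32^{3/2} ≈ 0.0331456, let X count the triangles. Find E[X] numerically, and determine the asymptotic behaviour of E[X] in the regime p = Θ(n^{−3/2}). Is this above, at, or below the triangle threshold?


Number of potential triangles: C(32, 3) = 4960.
Each occurs with probability p³ ≈ (0.0331456)³ ≈ 3.64148771e-05.
By linearity: E[X] = C(32, 3)·p³ ≈ 4960 · 3.64148771e-05 ≈ 0.180618.
Since α = 3/2 > 1, p = c/n^{3/2} = o(1/n) is below the triangle threshold p ~ 1/n. Asymptotically E[X] ~ (c³/6)·n^{3(1−α)} = (6³/6)·n^{-1.5} → 0, so by Markov's inequality G has no triangles w.h.p.

E[X] ≈ 0.180618; in regime p = Θ(1/n^{3/2}) E[X] tends to 0 (below the triangle threshold p ~ 1/n).


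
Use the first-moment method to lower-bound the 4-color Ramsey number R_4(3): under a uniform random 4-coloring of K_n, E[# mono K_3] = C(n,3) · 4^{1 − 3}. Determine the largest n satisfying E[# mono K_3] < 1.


We need C(n, 3) · 4^{1 − 3} < 1, i.e. C(n, 3) < 4^{3 − 1} = 16.
Check values of n near the boundary:
  n = 4: C(4, 3) = 4; 4 < 16? YES
  n = 5: C(5, 3) = 10; 10 < 16? YES
  n = 6: C(6, 3) = 20; 20 < 16? NO
The largest n with C(n, 3) < 16 is n = 5 (where E[X] = 5/8 ≈ 0.625). Hence R_4(3) > 5, i.e. R_4(3) ≥ 6.

Largest n = 5; hence R_4(3) > 5.


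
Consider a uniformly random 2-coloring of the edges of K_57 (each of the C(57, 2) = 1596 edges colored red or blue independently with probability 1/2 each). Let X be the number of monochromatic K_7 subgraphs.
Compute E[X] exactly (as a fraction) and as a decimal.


Let X = Σ_S X_S over the C(57, 7) = 264385836 subsets S of size 7, where X_S = 1 if the K_7 on S is monochromatic.
For a fixed S, the K_7 on S has C(7, 2) = 21 edges. P[all 21 edges red] = (1/2)^21, and likewise for blue, so P[monochromatic] = 2·(1/2)^21 = 2^{1 − 21} = 1/1048576.
Summing: E[X] = C(57, 7) · 2^{1 − 21} = 264385836 · 1/1048576 = 66096459/262144.
Numerically: E[X] ≈ 252.137981.

E[X] = C(57,7)·2^(1−C(7,2)) = 66096459/262144 ≈ 252.137981.


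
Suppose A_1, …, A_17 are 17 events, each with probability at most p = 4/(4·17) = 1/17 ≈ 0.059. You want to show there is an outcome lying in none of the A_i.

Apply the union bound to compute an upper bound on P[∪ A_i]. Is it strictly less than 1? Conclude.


Union bound: P[∪_{i=1}^{17} A_i] ≤ Σ_i P[A_i] ≤ 17·p = 17·(1/17) = 1.
Numerically: 1 ≈ 1.000.
Is 1 < 1? NO.
Since the bound 1 is ≥ 1, the union bound is uninformative here; it does NOT by itself certify existence.

17·p = 1 ≈ 1.000; existence NOT certified by the union bound.


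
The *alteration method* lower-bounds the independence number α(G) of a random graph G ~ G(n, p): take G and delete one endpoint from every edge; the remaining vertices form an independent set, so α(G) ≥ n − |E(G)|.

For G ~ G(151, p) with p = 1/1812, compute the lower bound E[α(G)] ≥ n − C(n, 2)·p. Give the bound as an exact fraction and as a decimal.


E[|E(G)|] = C(151, 2)·p = 11325 · (1/1812) = 25/4.
E[α(G)] ≥ n − E[|E(G)|] = 151 − 25/4 = 579/4.
Numerically: ≈ 144.75000.
(This is only a lower bound; the true E[α(G)] may be larger.)

E[α(G)] ≥ 579/4 ≈ 144.75000.


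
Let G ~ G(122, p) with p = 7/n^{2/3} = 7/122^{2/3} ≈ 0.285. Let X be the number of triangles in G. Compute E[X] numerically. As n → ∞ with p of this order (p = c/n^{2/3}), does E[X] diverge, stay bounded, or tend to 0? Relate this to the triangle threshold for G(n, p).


Number of potential triangles: C(122, 3) = 295240.
Each occurs with probability p³ ≈ (0.285)³ ≈ 2.30449e-02.
By linearity: E[X] = C(122, 3)·p³ ≈ 295240 · 2.30449e-02 ≈ 6803.770.
Since α = 2/3 < 1, p = c/n^{2/3} ≫ 1/n is above the triangle threshold p ~ 1/n. Asymptotically E[X] ~ (c³/6)·n^{3(1−α)} = (7³/6)·n^{1} → ∞; triangles are abundant w.h.p.

E[X] ≈ 6803.770; in regime p = Θ(1/n^{2/3}) E[X] diverges (above the triangle threshold p ~ 1/n).


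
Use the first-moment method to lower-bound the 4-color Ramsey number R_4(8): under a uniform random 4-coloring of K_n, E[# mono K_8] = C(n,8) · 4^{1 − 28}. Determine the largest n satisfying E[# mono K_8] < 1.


We need C(n, 8) · 4^{1 − 28} < 1, i.e. C(n, 8) < 4^{28 − 1} = 18014398509481984.
Check values of n near the boundary:
  n = 403: C(403, 8) = 16090020602228430; 16090020602228430 < 18014398509481984? YES
  n = 404: C(404, 8) = 16415071523485570; 16415071523485570 < 18014398509481984? YES
  n = 405: C(405, 8) = 16745853821188050; 16745853821188050 < 18014398509481984? YES
  n = 406: C(406, 8) = 17082453897995850; 17082453897995850 < 18014398509481984? YES
  n = 407: C(407, 8) = 17424959239309050; 17424959239309050 < 18014398509481984? YES
  n = 408: C(408, 8) = 17773458424095231; 17773458424095231 < 18014398509481984? YES
  n = 409: C(409, 8) = 18128041135797879; 18128041135797879 < 18014398509481984? NO
The largest n with C(n, 8) < 18014398509481984 is n = 408 (where E[X] = 17773458424095231/18014398509481984 ≈ 0.98663). Hence R_4(8) > 408, i.e. R_4(8) ≥ 409.

Largest n = 408; hence R_4(8) > 408.


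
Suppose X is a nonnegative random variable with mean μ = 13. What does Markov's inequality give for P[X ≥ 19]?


μ = E[X] = 13, a = 19.
Markov: P[X ≥ 19] ≤ μ/a = (13)/19 = 13/19.
Numerically: ≈ 0.6842.
(Since a = 19 > μ = 13.0000, the bound 13/19 is < 1 and informative.)

P[X ≥ 19] ≤ 13/19 ≈ 0.6842.


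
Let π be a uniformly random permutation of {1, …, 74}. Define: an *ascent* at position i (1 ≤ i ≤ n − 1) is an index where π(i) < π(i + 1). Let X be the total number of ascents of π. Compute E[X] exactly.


Write X = Σ X_I over i = 1, …, 73, with X_I the indicator of one ascent.
There are 73 indicators.
For each fixed i, the pair (π(i), π(i+1)) is a uniformly random ordered pair of distinct values from {1, …, 74}; by symmetry P[π(i) < π(i+1)] = 1/2.
By linearity: E[X] = 73 · (1/2) = (74 − 1) · (1/2) = 73/2 ≈ 36.500.

E[X] = 73/2 = 36.500.


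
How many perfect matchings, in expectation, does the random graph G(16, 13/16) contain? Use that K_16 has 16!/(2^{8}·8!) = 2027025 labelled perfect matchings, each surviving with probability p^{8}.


K_16 has 16!/(2^{8}·8!) = 2027025 labelled perfect matchings.
For each such perfect matching H, let X_H = 1 if all 8 edges of H are present in G. Then P[X_H = 1] = p^{8} = (13/16)^{8} = 815730721/4294967296.
Summing the indicators: E[X] = Σ_H E[X_H] = 2027025 · p^{8} = 2027025 · 815730721/4294967296 = 1653506564735025/4294967296.
Numerically: E[X] ≈ 3.8499e+05.

E[X] = 2027025 · (13/16)^{8} = 1653506564735025/4294967296 ≈ 3.8499e+05.


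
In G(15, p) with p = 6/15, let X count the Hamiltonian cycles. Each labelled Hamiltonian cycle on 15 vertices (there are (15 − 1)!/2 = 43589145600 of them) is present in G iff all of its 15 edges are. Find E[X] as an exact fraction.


K_15 has (15 − 1)!/2 = 43589145600 labelled Hamiltonian cycles.
For each such Hamiltonian cycle H, let X_H = 1 if all 15 edges of H are present in G. Then P[X_H = 1] = p^{15} = (2/5)^{15} = 32768/30517578125.
Summing the indicators: E[X] = Σ_H E[X_H] = 43589145600 · p^{15} = 43589145600 · 32768/30517578125 = 57133164920832/1220703125.
Numerically: E[X] ≈ 4.68e+04.

E[X] = 43589145600 · (2/5)^{15} = 57133164920832/1220703125 ≈ 4.68e+04.


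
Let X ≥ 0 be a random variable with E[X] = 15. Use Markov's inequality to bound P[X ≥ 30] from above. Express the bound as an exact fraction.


μ = E[X] = 15, a = 30.
Markov: P[X ≥ 30] ≤ μ/a = (15)/30 = 1/2.
Numerically: ≈ 0.500.
(Since a = 30 > μ = 15.000, the bound 1/2 is < 1 and informative.)

P[X ≥ 30] ≤ 1/2 ≈ 0.500.


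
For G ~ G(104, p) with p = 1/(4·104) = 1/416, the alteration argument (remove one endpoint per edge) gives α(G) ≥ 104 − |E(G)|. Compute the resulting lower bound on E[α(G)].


E[|E(G)|] = C(104, 2)·p = 5356 · (1/416) = 103/8.
E[α(G)] ≥ n − E[|E(G)|] = 104 − 103/8 = 729/8.
Numerically: ≈ 91.125000.
(This is only a lower bound; the true E[α(G)] may be larger.)

E[α(G)] ≥ 729/8 ≈ 91.125000.


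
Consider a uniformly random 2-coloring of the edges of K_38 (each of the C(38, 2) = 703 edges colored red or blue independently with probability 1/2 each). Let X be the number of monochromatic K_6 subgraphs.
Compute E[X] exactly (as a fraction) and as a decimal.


Let X = Σ_S X_S over the C(38, 6) = 2760681 subsets S of size 6, where X_S = 1 if the K_6 on S is monochromatic.
For a fixed S, the K_6 on S has C(6, 2) = 15 edges. P[all 15 edges red] = (1/2)^15, and likewise for blue, so P[monochromatic] = 2·(1/2)^15 = 2^{1 − 15} = 1/16384.
Summing: E[X] = C(38, 6) · 2^{1 − 15} = 2760681 · 1/16384 = 2760681/16384.
Numerically: E[X] ≈ 168.49860.

E[X] = C(38,6)·2^(1−C(6,2)) = 2760681/16384 ≈ 168.49860.


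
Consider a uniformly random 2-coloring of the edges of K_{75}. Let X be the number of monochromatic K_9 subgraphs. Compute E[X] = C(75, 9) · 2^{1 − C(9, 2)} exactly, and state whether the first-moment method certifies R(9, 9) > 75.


E[X] = C(75, 9) · 2^{1 − 36} = 125595622175 · 2^{−35} = 125595622175/34359738368.
As a reduced fraction: E[X] = 125595622175/34359738368 ≈ 3.655.
Is E[X] < 1? NO.
Since E[X] ≥ 1, the first-moment bound is inconclusive at n = 75; it does NOT by itself certify R(9, 9) > 75.

E[X] = 125595622175/34359738368 ≈ 3.655; E[X] ≥ 1; first-moment method inconclusive here.


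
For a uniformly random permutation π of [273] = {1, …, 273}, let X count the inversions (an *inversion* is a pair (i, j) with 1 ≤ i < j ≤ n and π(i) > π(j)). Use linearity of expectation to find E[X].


Write X = Σ X_I over the C(273, 2) = 37128 pairs i < j, with X_I the indicator of one inversion.
There are 37128 indicators.
For each fixed pair i < j, the values π(i) and π(j) are two distinct elements of {1, …, 273} in uniformly random order; by symmetry P[π(i) > π(j)] = 1/2.
By linearity: E[X] = 37128 · (1/2) = C(273, 2) · (1/2) = 37128/2 = 18564 ≈ 18564.000000.

E[X] = 18564 = 18564.000000.


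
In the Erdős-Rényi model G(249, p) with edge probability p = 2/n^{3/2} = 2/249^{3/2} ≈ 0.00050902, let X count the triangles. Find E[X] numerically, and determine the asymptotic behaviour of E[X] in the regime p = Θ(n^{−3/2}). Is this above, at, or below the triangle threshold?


Number of potential triangles: C(249, 3) = 2542124.
Each occurs with probability p³ ≈ (0.00050902)³ ≈ 1.3188425e-10.
By linearity: E[X] = C(249, 3)·p³ ≈ 2542124 · 1.3188425e-10 ≈ 0.00034.
Since α = 3/2 > 1, p = c/n^{3/2} = o(1/n) is below the triangle threshold p ~ 1/n. Asymptotically E[X] ~ (c³/6)·n^{3(1−α)} = (2³/6)·n^{-1.5} → 0, so by Markov's inequality G has no triangles w.h.p.

E[X] ≈ 0.00034; in regime p = Θ(1/n^{3/2}) E[X] tends to 0 (below the triangle threshold p ~ 1/n).


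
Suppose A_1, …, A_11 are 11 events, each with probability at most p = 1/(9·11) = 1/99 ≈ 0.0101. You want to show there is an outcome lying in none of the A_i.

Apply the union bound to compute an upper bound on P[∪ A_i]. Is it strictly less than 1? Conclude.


Union bound: P[∪_{i=1}^{11} A_i] ≤ Σ_i P[A_i] ≤ 11·p = 11·(1/99) = 1/9.
Numerically: 1/9 ≈ 0.1111.
Is 1/9 < 1? YES.
Since P[∪ A_i] ≤ 1/9 < 1, the complement has P[∩ A_i^c] ≥ 1 − 1/9 = 8/9 > 0, so some outcome avoids every A_i.

11·p = 1/9 ≈ 0.1111; existence CERTIFIED by the union bound.


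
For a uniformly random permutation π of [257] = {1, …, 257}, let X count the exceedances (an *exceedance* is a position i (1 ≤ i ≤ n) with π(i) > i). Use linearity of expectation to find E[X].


Write X = Σ_{i=1}^{257} X_i, where X_i = 1_{π(i) > i}.
For each fixed i, π(i) is uniform over {1, …, 257} (marginal of a uniform permutation), so P[π(i) > i] = (n − i)/n. Summing: Σ_{i=1}^{257} (n − i)/n = (0 + 1 + … + 256)/257 = 257(257 − 1)/(2·257) = (257 − 1)/2.
Hence E[X] = Σ_{i=1}^{257} (257 − i)/257 = 128 ≈ 128.00000.

E[X] = 128 = 128.00000.


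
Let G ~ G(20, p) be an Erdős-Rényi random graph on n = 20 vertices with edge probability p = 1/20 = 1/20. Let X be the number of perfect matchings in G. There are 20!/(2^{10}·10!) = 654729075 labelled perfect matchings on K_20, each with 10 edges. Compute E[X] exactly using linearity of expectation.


K_20 has 20!/(2^{10}·10!) = 654729075 labelled perfect matchings.
For each such perfect matching H, let X_H = 1 if all 10 edges of H are present in G. Then P[X_H = 1] = p^{10} = (1/20)^{10} = 1/10240000000000.
By linearity of expectation: E[X] = Σ_H E[X_H] = 654729075 · p^{10} = 654729075 · 1/10240000000000 = 26189163/409600000000.
Numerically: E[X] ≈ 6.394e-05.

E[X] = 654729075 · (1/20)^{10} = 26189163/409600000000 ≈ 6.394e-05.


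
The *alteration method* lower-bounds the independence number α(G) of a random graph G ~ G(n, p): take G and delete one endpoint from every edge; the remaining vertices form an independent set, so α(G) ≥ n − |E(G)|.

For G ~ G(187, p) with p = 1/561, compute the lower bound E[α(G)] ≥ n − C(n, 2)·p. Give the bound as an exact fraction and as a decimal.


E[|E(G)|] = C(187, 2)·p = 17391 · (1/561) = 31.
E[α(G)] ≥ n − E[|E(G)|] = 187 − 31 = 156.
Numerically: ≈ 156.00000.
(This is only a lower bound; the true E[α(G)] may be larger.)

E[α(G)] ≥ 156 ≈ 156.00000.


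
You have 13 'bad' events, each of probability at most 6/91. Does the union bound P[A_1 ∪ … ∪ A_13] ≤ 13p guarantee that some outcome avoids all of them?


Union bound: P[∪_{i=1}^{13} A_i] ≤ Σ_i P[A_i] ≤ 13·p = 13·(6/91) = 6/7.
Numerically: 6/7 ≈ 0.85714.
Is 6/7 < 1? YES.
Since P[∪ A_i] ≤ 6/7 < 1, the complement has P[∩ A_i^c] ≥ 1 − 6/7 = 1/7 > 0, so some outcome avoids every A_i.

13·p = 6/7 ≈ 0.85714; existence CERTIFIED by the union bound.


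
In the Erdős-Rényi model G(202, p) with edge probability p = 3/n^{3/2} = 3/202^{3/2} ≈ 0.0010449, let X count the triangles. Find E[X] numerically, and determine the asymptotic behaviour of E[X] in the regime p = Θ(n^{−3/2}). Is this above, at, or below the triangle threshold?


Number of potential triangles: C(202, 3) = 1353400.
Each occurs with probability p³ ≈ (0.0010449)³ ≈ 1.1409920e-09.
By linearity: E[X] = C(202, 3)·p³ ≈ 1353400 · 1.1409920e-09 ≈ 0.00154.
Since α = 3/2 > 1, p = c/n^{3/2} = o(1/n) is below the triangle threshold p ~ 1/n. Asymptotically E[X] ~ (c³/6)·n^{3(1−α)} = (3³/6)·n^{-1.5} → 0, so by Markov's inequality G has no triangles w.h.p.

E[X] ≈ 0.00154; in regime p = Θ(1/n^{3/2}) E[X] tends to 0 (below the triangle threshold p ~ 1/n).


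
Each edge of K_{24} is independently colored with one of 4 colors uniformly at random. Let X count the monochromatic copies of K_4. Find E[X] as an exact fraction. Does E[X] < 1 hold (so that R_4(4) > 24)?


E[X] = C(24, 4) · 4^{1 − 6} = 10626 · 4^{−5} = 10626/1024.
As a reduced fraction: E[X] = 5313/512 ≈ 10.3769531.
Is E[X] < 1? NO.
Since E[X] ≥ 1, the first-moment bound is inconclusive at n = 24; it does NOT by itself certify R_4(4) > 24.

E[X] = 5313/512 ≈ 10.3769531; E[X] ≥ 1; first-moment method inconclusive here.


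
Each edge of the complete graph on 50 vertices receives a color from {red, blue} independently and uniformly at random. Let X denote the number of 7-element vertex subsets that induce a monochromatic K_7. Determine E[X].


Let X = Σ_S X_S over the C(50, 7) = 99884400 subsets S of size 7, where X_S = 1 if the K_7 on S is monochromatic.
For a fixed S, the K_7 on S has C(7, 2) = 21 edges. P[all 21 edges red] = (1/2)^21, and likewise for blue, so P[monochromatic] = 2·(1/2)^21 = 2^{1 − 21} = 1/1048576.
Summing: E[X] = C(50, 7) · 2^{1 − 21} = 99884400 · 1/1048576 = 6242775/65536.
Numerically: E[X] ≈ 95.257187.

E[X] = C(50,7)·2^(1−C(7,2)) = 6242775/65536 ≈ 95.257187.


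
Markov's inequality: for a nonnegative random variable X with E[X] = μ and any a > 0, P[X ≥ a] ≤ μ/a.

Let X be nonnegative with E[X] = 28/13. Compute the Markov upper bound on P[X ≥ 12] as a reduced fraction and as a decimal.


μ = E[X] = 28/13, a = 12.
Markov: P[X ≥ 12] ≤ μ/a = (28/13)/12 = 7/39.
Numerically: ≈ 0.1795.
(Since a = 12 > μ = 2.1538, the bound 7/39 is < 1 and informative.)

P[X ≥ 12] ≤ 7/39 ≈ 0.1795.


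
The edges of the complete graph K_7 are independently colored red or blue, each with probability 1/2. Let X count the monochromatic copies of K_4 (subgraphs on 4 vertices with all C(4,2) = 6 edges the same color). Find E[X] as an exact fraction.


Let X = Σ_S X_S over the C(7, 4) = 35 subsets S of size 4, where X_S = 1 if the K_4 on S is monochromatic.
For a fixed S, the K_4 on S has C(4, 2) = 6 edges. P[all 6 edges red] = (1/2)^6, and likewise for blue, so P[monochromatic] = 2·(1/2)^6 = 2^{1 − 6} = 1/32.
Summing: E[X] = C(7, 4) · 2^{1 − 6} = 35 · 1/32 = 35/32.
Numerically: E[X] ≈ 1.093750.

E[X] = C(7,4)·2^(1−C(4,2)) = 35/32 ≈ 1.093750.


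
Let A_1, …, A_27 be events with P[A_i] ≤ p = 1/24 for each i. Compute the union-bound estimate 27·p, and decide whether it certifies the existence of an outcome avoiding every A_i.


Union bound: P[∪_{i=1}^{27} A_i] ≤ Σ_i P[A_i] ≤ 27·p = 27·(1/24) = 9/8.
Numerically: 9/8 ≈ 1.1250000.
Is 9/8 < 1? NO.
Since the bound 9/8 is ≥ 1, the union bound is uninformative here; it does NOT by itself certify existence.

27·p = 9/8 ≈ 1.1250000; existence NOT certified by the union bound.


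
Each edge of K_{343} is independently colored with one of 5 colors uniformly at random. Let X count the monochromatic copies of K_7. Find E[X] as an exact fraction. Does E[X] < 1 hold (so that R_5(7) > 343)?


E[X] = C(343, 7) · 5^{1 − 21} = 104200375748469 · 5^{−20} = 104200375748469/95367431640625.
As a reduced fraction: E[X] = 104200375748469/95367431640625 ≈ 1.0926.
Is E[X] < 1? NO.
Since E[X] ≥ 1, the first-moment bound is inconclusive at n = 343; it does NOT by itself certify R_5(7) > 343.

E[X] = 104200375748469/95367431640625 ≈ 1.0926; E[X] ≥ 1; first-moment method inconclusive here.


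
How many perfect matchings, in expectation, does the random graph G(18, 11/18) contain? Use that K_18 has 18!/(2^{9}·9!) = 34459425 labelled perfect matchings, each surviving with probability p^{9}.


K_18 has 18!/(2^{9}·9!) = 34459425 labelled perfect matchings.
For each such perfect matching H, let X_H = 1 if all 9 edges of H are present in G. Then P[X_H = 1] = p^{9} = (11/18)^{9} = 2357947691/198359290368.
By linearity: E[X] = Σ_H E[X_H] = 34459425 · p^{9} = 34459425 · 2357947691/198359290368 = 1003129896443675/2448880128.
Numerically: E[X] ≈ 4.1e+05.

E[X] = 34459425 · (11/18)^{9} = 1003129896443675/2448880128 ≈ 4.1e+05.


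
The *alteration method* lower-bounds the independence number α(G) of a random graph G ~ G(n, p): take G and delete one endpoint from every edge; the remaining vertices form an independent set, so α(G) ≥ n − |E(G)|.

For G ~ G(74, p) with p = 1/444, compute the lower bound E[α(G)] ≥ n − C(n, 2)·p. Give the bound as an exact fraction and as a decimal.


E[|E(G)|] = C(74, 2)·p = 2701 · (1/444) = 73/12.
E[α(G)] ≥ n − E[|E(G)|] = 74 − 73/12 = 815/12.
Numerically: ≈ 67.9167.
(This is only a lower bound; the true E[α(G)] may be larger.)

E[α(G)] ≥ 815/12 ≈ 67.9167.


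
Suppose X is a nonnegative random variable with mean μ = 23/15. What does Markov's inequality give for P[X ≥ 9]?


μ = E[X] = 23/15, a = 9.
Markov: P[X ≥ 9] ≤ μ/a = (23/15)/9 = 23/135.
Numerically: ≈ 0.170370.
(Since a = 9 > μ = 1.533333, the bound 23/135 is < 1 and informative.)

P[X ≥ 9] ≤ 23/135 ≈ 0.170370.


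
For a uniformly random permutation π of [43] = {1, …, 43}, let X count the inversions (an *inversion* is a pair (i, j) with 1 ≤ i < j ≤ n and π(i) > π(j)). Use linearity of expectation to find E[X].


Write X = Σ X_I over the C(43, 2) = 903 pairs i < j, with X_I the indicator of one inversion.
There are 903 indicators.
For each fixed pair i < j, the values π(i) and π(j) are two distinct elements of {1, …, 43} in uniformly random order; by symmetry P[π(i) > π(j)] = 1/2.
By linearity: E[X] = 903 · (1/2) = C(43, 2) · (1/2) = 903/2 = 903/2 ≈ 451.500000.

E[X] = 903/2 = 451.500000.


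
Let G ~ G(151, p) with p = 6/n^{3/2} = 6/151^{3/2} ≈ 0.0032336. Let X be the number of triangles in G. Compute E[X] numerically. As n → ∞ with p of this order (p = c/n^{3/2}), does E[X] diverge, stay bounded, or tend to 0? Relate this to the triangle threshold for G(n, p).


Number of potential triangles: C(151, 3) = 562475.
Each occurs with probability p³ ≈ (0.0032336)³ ≈ 3.3810959e-08.
By linearity: E[X] = C(151, 3)·p³ ≈ 562475 · 3.3810959e-08 ≈ 0.01902.
Since α = 3/2 > 1, p = c/n^{3/2} = o(1/n) is below the triangle threshold p ~ 1/n. Asymptotically E[X] ~ (c³/6)·n^{3(1−α)} = (6³/6)·n^{-1.5} → 0, so by Markov's inequality G has no triangles w.h.p.

E[X] ≈ 0.01902; in regime p = Θ(1/n^{3/2}) E[X] tends to 0 (below the triangle threshold p ~ 1/n).


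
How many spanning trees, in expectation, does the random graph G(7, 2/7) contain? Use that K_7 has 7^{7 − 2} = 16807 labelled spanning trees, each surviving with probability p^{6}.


K_7 has 7^{7 − 2} = 16807 labelled spanning trees.
For each such spanning tree H, let X_H = 1 if all 6 edges of H are present in G. Then P[X_H = 1] = p^{6} = (2/7)^{6} = 64/117649.
By linearity of expectation: E[X] = Σ_H E[X_H] = 16807 · p^{6} = 16807 · 64/117649 = 64/7.
Numerically: E[X] ≈ 9.143.

E[X] = 16807 · (2/7)^{6} = 64/7 ≈ 9.143.


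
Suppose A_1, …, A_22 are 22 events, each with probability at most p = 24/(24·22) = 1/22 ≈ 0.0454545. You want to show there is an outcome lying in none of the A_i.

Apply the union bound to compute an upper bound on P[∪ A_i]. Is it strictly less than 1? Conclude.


Union bound: P[∪_{i=1}^{22} A_i] ≤ Σ_i P[A_i] ≤ 22·p = 22·(1/22) = 1.
Numerically: 1 ≈ 1.0000000.
Is 1 < 1? NO.
Since the bound 1 is ≥ 1, the union bound is uninformative here; it does NOT by itself certify existence.

22·p = 1 ≈ 1.0000000; existence NOT certified by the union bound.


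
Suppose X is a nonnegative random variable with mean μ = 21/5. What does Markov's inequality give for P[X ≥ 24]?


μ = E[X] = 21/5, a = 24.
Markov: P[X ≥ 24] ≤ μ/a = (21/5)/24 = 7/40.
Numerically: ≈ 0.175000.
(Since a = 24 > μ = 4.200000, the bound 7/40 is < 1 and informative.)

P[X ≥ 24] ≤ 7/40 ≈ 0.175000.


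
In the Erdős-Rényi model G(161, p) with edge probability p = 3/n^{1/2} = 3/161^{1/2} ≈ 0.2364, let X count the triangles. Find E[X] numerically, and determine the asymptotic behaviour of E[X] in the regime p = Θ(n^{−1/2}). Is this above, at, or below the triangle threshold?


Number of potential triangles: C(161, 3) = 682640.
Each occurs with probability p³ ≈ (0.2364)³ ≈ 1.321676e-02.
By linearity: E[X] = C(161, 3)·p³ ≈ 682640 · 1.321676e-02 ≈ 9022.2879.
Since α = 1/2 < 1, p = c/n^{1/2} ≫ 1/n is above the triangle threshold p ~ 1/n. Asymptotically E[X] ~ (c³/6)·n^{3(1−α)} = (3³/6)·n^{1.5} → ∞; triangles are abundant w.h.p.

E[X] ≈ 9022.2879; in regime p = Θ(1/n^{1/2}) E[X] diverges (above the triangle threshold p ~ 1/n).


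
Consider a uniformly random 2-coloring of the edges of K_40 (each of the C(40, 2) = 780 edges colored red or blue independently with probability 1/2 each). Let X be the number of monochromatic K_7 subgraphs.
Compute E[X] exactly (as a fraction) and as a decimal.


Let X = Σ_S X_S over the C(40, 7) = 18643560 subsets S of size 7, where X_S = 1 if the K_7 on S is monochromatic.
For a fixed S, the K_7 on S has C(7, 2) = 21 edges. P[all 21 edges red] = (1/2)^21, and likewise for blue, so P[monochromatic] = 2·(1/2)^21 = 2^{1 − 21} = 1/1048576.
By linearity of expectation: E[X] = C(40, 7) · 2^{1 − 21} = 18643560 · 1/1048576 = 2330445/131072.
Numerically: E[X] ≈ 17.780.

E[X] = C(40,7)·2^(1−C(7,2)) = 2330445/131072 ≈ 17.780.


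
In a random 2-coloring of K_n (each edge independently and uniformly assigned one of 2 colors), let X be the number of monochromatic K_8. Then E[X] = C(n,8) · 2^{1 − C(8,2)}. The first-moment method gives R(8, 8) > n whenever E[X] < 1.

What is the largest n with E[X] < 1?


We need C(n, 8) · 2^{1 − 28} < 1, i.e. C(n, 8) < 2^{28 − 1} = 134217728.
Check values of n near the boundary:
  n = 38: C(38, 8) = 48903492; 48903492 < 134217728? YES
  n = 39: C(39, 8) = 61523748; 61523748 < 134217728? YES
  n = 40: C(40, 8) = 76904685; 76904685 < 134217728? YES
  n = 41: C(41, 8) = 95548245; 95548245 < 134217728? YES
  n = 42: C(42, 8) = 118030185; 118030185 < 134217728? YES
  n = 43: C(43, 8) = 145008513; 145008513 < 134217728? NO
  n = 44: C(44, 8) = 177232627; 177232627 < 134217728? NO
The largest n with C(n, 8) < 134217728 is n = 42 (where E[X] = 118030185/134217728 ≈ 0.87939). Hence R(8, 8) > 42, i.e. R(8, 8) ≥ 43.

Largest n = 42; hence R(8, 8) > 42.


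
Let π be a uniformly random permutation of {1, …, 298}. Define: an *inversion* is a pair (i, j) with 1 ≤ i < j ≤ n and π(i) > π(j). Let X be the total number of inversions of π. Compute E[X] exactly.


Write X = Σ X_I over the C(298, 2) = 44253 pairs i < j, with X_I the indicator of one inversion.
There are 44253 indicators.
For each fixed pair i < j, the values π(i) and π(j) are two distinct elements of {1, …, 298} in uniformly random order; by symmetry P[π(i) > π(j)] = 1/2.
By linearity: E[X] = 44253 · (1/2) = C(298, 2) · (1/2) = 44253/2 = 44253/2 ≈ 22126.5000.

E[X] = 44253/2 = 22126.5000.


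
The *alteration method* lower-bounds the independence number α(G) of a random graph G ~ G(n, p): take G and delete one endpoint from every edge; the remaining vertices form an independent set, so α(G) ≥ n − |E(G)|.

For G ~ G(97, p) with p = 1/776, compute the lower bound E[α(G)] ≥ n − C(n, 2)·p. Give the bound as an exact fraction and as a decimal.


E[|E(G)|] = C(97, 2)·p = 4656 · (1/776) = 6.
E[α(G)] ≥ n − E[|E(G)|] = 97 − 6 = 91.
Numerically: ≈ 91.000000.
(This is only a lower bound; the true E[α(G)] may be larger.)

E[α(G)] ≥ 91 ≈ 91.000000.


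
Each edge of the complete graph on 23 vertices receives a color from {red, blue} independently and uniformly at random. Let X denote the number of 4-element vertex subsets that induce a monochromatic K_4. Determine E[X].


Let X = Σ_S X_S over the C(23, 4) = 8855 subsets S of size 4, where X_S = 1 if the K_4 on S is monochromatic.
For a fixed S, the K_4 on S has C(4, 2) = 6 edges. P[all 6 edges red] = (1/2)^6, and likewise for blue, so P[monochromatic] = 2·(1/2)^6 = 2^{1 − 6} = 1/32.
By linearity of expectation: E[X] = C(23, 4) · 2^{1 − 6} = 8855 · 1/32 = 8855/32.
Numerically: E[X] ≈ 276.7188.

E[X] = C(23,4)·2^(1−C(4,2)) = 8855/32 ≈ 276.7188.


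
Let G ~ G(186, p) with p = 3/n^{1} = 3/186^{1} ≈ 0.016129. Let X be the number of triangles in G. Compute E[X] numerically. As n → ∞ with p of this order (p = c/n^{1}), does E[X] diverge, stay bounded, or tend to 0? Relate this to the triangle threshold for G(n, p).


Number of potential triangles: C(186, 3) = 1055240.
Each occurs with probability p³ ≈ (0.016129)³ ≈ 4.1958981e-06.
By linearity: E[X] = C(186, 3)·p³ ≈ 1055240 · 4.1958981e-06 ≈ 4.42768.
Here α = 1, so p = 3/n is exactly at the triangle threshold p ~ 1/n. Asymptotically E[X] → c³/6 = 3³/6 = 9/2 ≈ 4.50000, a bounded constant. In this regime the triangle count is asymptotically Poisson(c³/6).

E[X] ≈ 4.42768; in regime p = Θ(1/n^{1}) E[X] stays bounded (at the triangle threshold p ~ 1/n).
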